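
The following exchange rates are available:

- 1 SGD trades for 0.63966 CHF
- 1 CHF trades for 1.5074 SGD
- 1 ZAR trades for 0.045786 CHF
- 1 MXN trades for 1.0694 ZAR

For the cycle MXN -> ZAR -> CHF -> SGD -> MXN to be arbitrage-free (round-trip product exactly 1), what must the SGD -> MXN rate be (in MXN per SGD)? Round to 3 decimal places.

Known legs of the cycle: 1.0694 × 0.045786 × 1.5074 = 0.07380765285816
For no arbitrage the full-cycle product must be 1, so the missing rate is 1 / 0.07380765285816 ≈ 13.54873.

13.549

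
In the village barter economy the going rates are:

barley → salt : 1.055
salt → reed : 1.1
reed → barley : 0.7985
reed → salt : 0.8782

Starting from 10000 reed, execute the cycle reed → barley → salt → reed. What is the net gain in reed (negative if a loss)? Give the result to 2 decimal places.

-733.41

10000 reed × 0.7985 = 7985 barley
7985 barley × 1.055 = 8424.175 salt
8424.175 salt × 1.1 = 9266.5925 reed
Net change: 9266.5925 − 10000 = -733.4075 reed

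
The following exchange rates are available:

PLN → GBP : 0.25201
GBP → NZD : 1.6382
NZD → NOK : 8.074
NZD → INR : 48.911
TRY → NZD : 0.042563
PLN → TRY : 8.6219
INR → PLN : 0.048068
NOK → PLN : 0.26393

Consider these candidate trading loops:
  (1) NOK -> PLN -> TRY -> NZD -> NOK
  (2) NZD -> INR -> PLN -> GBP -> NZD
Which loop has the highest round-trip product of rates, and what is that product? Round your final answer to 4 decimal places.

(1) 0.26393 × 8.6219 × 0.042563 × 8.074 = 0.78201
(2) 48.911 × 0.048068 × 0.25201 × 1.6382 = 0.97062
Highest is cycle (2) at 0.9706 (≤1, no arbitrage).

0.9706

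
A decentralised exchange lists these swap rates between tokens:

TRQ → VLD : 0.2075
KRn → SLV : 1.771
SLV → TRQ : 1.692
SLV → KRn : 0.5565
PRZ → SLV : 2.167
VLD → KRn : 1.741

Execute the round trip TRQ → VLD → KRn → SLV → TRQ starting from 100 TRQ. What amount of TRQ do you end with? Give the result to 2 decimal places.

100 TRQ × 0.2075 = 20.75 VLD
20.75 VLD × 1.741 = 36.12575 KRn
36.12575 KRn × 1.771 = 63.97870325 SLV
63.97870325 SLV × 1.692 = 108.251965899 TRQ

108.25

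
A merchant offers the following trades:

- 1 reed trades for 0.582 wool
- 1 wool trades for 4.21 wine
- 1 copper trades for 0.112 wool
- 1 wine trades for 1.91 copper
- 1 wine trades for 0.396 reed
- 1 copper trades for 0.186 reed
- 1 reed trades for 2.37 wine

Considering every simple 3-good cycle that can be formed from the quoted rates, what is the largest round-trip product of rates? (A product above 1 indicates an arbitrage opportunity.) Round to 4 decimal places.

0.9703

reed→wool→wine→reed: 0.582 × 4.21 × 0.396 = 0.97029
copper→wool→wine→copper: 0.112 × 4.21 × 1.91 = 0.90060
reed→wine→copper→reed: 2.37 × 1.91 × 0.186 = 0.84197
Maximum is reed→wool→wine→reed at 0.9703; no arbitrage — every cycle loses value.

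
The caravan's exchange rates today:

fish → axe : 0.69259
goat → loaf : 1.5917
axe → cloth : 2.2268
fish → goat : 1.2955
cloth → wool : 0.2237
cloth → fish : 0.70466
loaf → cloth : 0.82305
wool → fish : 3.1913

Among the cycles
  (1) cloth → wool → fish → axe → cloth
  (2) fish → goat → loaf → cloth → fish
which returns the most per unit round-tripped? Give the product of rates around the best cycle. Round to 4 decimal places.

(1) 0.2237 × 3.1913 × 0.69259 × 2.2268 = 1.10101
(2) 1.2955 × 1.5917 × 0.82305 × 0.70466 = 1.19593
Highest is cycle (2) at 1.1959 (>1, arbitrage).

1.1959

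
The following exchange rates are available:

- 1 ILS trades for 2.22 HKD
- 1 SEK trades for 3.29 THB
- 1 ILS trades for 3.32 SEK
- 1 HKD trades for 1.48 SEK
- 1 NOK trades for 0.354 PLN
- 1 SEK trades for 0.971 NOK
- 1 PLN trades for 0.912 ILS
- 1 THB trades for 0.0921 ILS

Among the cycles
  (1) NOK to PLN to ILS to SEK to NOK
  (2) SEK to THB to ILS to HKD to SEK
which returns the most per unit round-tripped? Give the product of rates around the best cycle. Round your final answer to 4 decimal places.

1.0408

(1) 0.354 × 0.912 × 3.32 × 0.971 = 1.04077
(2) 3.29 × 0.0921 × 2.22 × 1.48 = 0.99557
Highest is cycle (1) at 1.0408 (>1, arbitrage).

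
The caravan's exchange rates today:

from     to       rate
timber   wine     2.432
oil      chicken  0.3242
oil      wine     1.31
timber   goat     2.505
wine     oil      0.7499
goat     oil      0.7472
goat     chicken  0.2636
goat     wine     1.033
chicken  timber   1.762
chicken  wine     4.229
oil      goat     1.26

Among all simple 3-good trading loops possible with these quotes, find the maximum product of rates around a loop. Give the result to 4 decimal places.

timber→goat→chicken→timber: 2.505 × 0.2636 × 1.762 = 1.16348
oil→chicken→wine→oil: 0.3242 × 4.229 × 0.7499 = 1.02814
goat→wine→oil→goat: 1.033 × 0.7499 × 1.26 = 0.97605
Maximum is timber→goat→chicken→timber at 1.1635; arbitrage exists.

1.1635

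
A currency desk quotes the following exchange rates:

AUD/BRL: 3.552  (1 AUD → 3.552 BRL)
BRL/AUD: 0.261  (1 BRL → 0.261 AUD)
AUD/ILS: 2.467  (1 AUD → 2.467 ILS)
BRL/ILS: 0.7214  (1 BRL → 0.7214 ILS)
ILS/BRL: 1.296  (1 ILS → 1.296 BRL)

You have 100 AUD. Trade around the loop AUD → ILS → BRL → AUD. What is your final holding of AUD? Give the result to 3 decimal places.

100 AUD × 2.467 = 246.7 ILS
246.7 ILS × 1.296 = 319.7232 BRL
319.7232 BRL × 0.261 = 83.4477552 AUD

83.448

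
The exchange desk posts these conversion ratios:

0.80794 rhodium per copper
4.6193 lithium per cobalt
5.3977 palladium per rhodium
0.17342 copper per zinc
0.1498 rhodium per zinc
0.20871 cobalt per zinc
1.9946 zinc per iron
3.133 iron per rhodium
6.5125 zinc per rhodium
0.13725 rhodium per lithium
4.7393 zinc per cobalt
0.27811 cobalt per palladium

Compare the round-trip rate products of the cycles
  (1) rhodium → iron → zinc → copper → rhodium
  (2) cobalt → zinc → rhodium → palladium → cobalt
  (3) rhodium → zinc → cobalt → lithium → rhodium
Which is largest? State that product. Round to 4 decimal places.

1.0657

(1) 3.133 × 1.9946 × 0.17342 × 0.80794 = 0.87558
(2) 4.7393 × 0.1498 × 5.3977 × 0.27811 = 1.06574
(3) 6.5125 × 0.20871 × 4.6193 × 0.13725 = 0.86175
Highest is cycle (2) at 1.0657 (>1, arbitrage).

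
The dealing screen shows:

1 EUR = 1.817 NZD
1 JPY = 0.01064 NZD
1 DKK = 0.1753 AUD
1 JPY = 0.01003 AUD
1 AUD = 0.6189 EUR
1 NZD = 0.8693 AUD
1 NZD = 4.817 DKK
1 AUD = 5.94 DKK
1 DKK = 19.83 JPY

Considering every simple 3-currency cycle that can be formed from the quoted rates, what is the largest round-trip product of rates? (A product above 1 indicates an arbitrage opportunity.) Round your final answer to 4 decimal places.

JPY→AUD→DKK→JPY: 0.01003 × 5.94 × 19.83 = 1.18144
NZD→DKK→JPY→NZD: 4.817 × 19.83 × 0.01064 = 1.01634
NZD→AUD→EUR→NZD: 0.8693 × 0.6189 × 1.817 = 0.97756
Maximum is JPY→AUD→DKK→JPY at 1.1814; arbitrage exists.

1.1814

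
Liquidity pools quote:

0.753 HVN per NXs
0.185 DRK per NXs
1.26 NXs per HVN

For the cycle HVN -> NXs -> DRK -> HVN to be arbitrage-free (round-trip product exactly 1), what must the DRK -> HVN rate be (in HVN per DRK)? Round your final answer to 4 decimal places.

Known legs of the cycle: 1.26 × 0.185 = 0.2331
For no arbitrage the full-cycle product must be 1, so the missing rate is 1 / 0.2331 ≈ 4.290004.

4.2900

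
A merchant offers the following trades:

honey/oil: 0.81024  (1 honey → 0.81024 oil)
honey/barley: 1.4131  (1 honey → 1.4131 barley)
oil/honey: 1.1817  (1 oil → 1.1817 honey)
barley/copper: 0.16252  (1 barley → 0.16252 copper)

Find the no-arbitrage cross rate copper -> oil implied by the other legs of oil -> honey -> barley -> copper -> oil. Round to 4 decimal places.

3.6848

Known legs of the cycle: 1.1817 × 1.4131 × 0.16252 = 0.2713856910804
For no arbitrage the full-cycle product must be 1, so the missing rate is 1 / 0.2713856910804 ≈ 3.684793.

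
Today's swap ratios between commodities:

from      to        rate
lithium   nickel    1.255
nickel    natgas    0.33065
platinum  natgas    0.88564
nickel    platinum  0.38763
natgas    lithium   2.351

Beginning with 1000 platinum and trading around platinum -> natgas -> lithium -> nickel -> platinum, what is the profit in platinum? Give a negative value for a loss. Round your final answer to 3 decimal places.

1000 platinum × 0.88564 = 885.64 natgas
885.64 natgas × 2.351 = 2082.13964 lithium
2082.13964 lithium × 1.255 = 2613.0852482 nickel
2613.0852482 nickel × 0.38763 = 1012.910234759766 platinum
Net change: 1012.910234759766 − 1000 = 12.910234759766 platinum

12.910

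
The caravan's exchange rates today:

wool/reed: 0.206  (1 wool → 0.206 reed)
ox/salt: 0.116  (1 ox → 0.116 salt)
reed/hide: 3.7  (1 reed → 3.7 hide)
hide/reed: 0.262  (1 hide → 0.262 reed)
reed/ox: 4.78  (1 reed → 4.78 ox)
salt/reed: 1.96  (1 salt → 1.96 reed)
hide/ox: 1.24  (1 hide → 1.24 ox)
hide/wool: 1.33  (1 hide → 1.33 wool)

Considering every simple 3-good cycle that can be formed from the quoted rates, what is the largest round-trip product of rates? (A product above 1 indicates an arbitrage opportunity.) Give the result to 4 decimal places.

1.0868

reed→ox→salt→reed: 4.78 × 0.116 × 1.96 = 1.08678
reed→hide→wool→reed: 3.7 × 1.33 × 0.206 = 1.01373
Maximum is reed→ox→salt→reed at 1.0868; arbitrage exists.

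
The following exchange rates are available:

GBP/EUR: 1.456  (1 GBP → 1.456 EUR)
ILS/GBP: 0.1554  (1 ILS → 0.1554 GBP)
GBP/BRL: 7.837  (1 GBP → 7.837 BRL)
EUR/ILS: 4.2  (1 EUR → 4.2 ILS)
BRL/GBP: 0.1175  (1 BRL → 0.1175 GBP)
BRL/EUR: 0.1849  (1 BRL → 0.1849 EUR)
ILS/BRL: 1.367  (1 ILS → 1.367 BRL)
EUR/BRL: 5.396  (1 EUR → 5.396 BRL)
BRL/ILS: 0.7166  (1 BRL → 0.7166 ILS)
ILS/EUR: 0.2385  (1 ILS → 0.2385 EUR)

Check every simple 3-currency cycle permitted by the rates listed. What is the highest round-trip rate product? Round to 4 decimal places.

1.0616

BRL→EUR→ILS→BRL: 0.1849 × 4.2 × 1.367 = 1.06158
ILS→GBP→EUR→ILS: 0.1554 × 1.456 × 4.2 = 0.95030
BRL→GBP→EUR→BRL: 0.1175 × 1.456 × 5.396 = 0.92315
BRL→ILS→EUR→BRL: 0.7166 × 0.2385 × 5.396 = 0.92223
BRL→ILS→GBP→BRL: 0.7166 × 0.1554 × 7.837 = 0.87273
Maximum is BRL→EUR→ILS→BRL at 1.0616; arbitrage exists.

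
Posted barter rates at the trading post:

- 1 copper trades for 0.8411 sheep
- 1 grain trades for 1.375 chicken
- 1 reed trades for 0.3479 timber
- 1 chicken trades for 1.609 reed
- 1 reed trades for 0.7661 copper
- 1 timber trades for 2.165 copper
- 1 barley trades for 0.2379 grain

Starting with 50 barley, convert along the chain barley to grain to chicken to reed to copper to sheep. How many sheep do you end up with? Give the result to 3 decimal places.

16.957

50 barley × 0.2379 = 11.895 grain
11.895 grain × 1.375 = 16.355625 chicken
16.355625 chicken × 1.609 = 26.316200625 reed
26.316200625 reed × 0.7661 = 20.1608412988125 copper
20.1608412988125 copper × 0.8411 = 16.95728361643119375 sheep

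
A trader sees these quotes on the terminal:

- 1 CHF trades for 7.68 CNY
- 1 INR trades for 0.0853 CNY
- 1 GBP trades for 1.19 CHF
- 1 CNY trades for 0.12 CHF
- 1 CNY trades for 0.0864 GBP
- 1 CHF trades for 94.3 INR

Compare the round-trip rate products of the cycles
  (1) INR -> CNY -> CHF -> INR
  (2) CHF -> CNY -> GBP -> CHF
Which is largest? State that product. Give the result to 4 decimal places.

(1) 0.0853 × 0.12 × 94.3 = 0.96525
(2) 7.68 × 0.0864 × 1.19 = 0.78963
Highest is cycle (1) at 0.9653 (≤1, no arbitrage).

0.9653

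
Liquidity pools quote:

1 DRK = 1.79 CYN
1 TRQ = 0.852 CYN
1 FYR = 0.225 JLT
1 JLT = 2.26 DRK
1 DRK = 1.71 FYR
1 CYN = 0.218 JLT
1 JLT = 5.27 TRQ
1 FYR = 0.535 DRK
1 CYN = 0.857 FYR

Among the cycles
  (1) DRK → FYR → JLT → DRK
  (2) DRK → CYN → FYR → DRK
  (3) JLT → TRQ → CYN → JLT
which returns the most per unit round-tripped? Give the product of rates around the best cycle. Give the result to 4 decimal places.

(1) 1.71 × 0.225 × 2.26 = 0.86954
(2) 1.79 × 0.857 × 0.535 = 0.82071
(3) 5.27 × 0.852 × 0.218 = 0.97883
Highest is cycle (3) at 0.9788 (≤1, no arbitrage).

0.9788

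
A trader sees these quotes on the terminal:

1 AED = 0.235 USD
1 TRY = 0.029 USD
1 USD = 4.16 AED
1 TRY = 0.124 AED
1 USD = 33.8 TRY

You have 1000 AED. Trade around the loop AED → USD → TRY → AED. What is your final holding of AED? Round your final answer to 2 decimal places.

984.93

1000 AED × 0.235 = 235 USD
235 USD × 33.8 = 7943 TRY
7943 TRY × 0.124 = 984.932 AED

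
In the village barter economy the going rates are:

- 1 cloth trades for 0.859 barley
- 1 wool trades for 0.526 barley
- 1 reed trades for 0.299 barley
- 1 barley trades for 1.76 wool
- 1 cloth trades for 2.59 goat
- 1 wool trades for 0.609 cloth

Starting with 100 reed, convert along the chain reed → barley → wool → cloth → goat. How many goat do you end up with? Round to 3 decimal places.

100 reed × 0.299 = 29.9 barley
29.9 barley × 1.76 = 52.624 wool
52.624 wool × 0.609 = 32.048016 cloth
32.048016 cloth × 2.59 = 83.00436144 goat

83.004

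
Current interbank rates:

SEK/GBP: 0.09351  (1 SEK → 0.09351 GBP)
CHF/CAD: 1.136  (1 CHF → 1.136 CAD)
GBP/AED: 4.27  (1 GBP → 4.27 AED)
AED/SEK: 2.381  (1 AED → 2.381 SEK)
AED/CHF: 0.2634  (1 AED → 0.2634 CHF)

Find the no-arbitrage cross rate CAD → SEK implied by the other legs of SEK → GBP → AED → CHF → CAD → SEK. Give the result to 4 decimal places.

8.3699

Known legs of the cycle: 0.09351 × 4.27 × 0.2634 × 1.136 = 0.11947582388448
For no arbitrage the full-cycle product must be 1, so the missing rate is 1 / 0.11947582388448 ≈ 8.369894.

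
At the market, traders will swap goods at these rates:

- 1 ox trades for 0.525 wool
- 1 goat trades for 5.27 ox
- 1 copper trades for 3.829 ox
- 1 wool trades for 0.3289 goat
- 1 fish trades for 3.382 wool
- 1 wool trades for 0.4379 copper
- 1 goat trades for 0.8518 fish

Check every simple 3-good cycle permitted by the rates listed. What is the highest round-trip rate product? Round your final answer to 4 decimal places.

fish→wool→goat→fish: 3.382 × 0.3289 × 0.8518 = 0.94749
ox→wool→goat→ox: 0.525 × 0.3289 × 5.27 = 0.90998
copper→ox→wool→copper: 3.829 × 0.525 × 0.4379 = 0.88028
Maximum is fish→wool→goat→fish at 0.9475; no arbitrage — every cycle loses value.

0.9475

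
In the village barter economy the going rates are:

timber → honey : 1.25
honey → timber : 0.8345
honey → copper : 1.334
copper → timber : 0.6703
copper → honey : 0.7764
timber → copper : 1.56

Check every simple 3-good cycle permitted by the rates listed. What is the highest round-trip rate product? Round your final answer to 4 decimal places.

1.1177

honey→copper→timber→honey: 1.334 × 0.6703 × 1.25 = 1.11773
honey→timber→copper→honey: 0.8345 × 1.56 × 0.7764 = 1.01073
Maximum is honey→copper→timber→honey at 1.1177; arbitrage exists.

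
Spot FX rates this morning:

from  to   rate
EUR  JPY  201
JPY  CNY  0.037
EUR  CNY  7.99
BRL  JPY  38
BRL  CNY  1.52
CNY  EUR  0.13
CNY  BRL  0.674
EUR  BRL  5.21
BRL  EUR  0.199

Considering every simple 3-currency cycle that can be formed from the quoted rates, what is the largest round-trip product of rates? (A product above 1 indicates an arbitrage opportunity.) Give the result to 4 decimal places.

1.0717

CNY→BRL→EUR→CNY: 0.674 × 0.199 × 7.99 = 1.07167
CNY→EUR→BRL→CNY: 0.13 × 5.21 × 1.52 = 1.02950
CNY→EUR→JPY→CNY: 0.13 × 201 × 0.037 = 0.96681
CNY→BRL→JPY→CNY: 0.674 × 38 × 0.037 = 0.94764
Maximum is CNY→BRL→EUR→CNY at 1.0717; arbitrage exists.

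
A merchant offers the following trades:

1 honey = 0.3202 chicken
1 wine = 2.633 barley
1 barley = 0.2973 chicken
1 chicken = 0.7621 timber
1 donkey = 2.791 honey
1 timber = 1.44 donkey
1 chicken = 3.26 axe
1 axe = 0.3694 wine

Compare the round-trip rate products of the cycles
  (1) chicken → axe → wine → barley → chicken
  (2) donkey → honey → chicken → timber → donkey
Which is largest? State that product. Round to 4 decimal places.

(1) 3.26 × 0.3694 × 2.633 × 0.2973 = 0.94267
(2) 2.791 × 0.3202 × 0.7621 × 1.44 = 0.98074
Highest is cycle (2) at 0.9807 (≤1, no arbitrage).

0.9807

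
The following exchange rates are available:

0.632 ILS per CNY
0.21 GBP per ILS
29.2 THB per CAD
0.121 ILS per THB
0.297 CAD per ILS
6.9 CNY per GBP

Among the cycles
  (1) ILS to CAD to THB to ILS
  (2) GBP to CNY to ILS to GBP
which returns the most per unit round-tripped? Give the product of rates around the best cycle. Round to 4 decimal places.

1.0494

(1) 0.297 × 29.2 × 0.121 = 1.04936
(2) 6.9 × 0.632 × 0.21 = 0.91577
Highest is cycle (1) at 1.0494 (>1, arbitrage).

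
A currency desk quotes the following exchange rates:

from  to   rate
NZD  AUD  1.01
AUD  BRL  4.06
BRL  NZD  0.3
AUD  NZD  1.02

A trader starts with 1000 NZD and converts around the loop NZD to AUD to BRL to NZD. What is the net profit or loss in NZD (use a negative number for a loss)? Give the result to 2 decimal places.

230.18

1000 NZD × 1.01 = 1010 AUD
1010 AUD × 4.06 = 4100.6 BRL
4100.6 BRL × 0.3 = 1230.18 NZD
Net change: 1230.18 − 1000 = 230.18 NZD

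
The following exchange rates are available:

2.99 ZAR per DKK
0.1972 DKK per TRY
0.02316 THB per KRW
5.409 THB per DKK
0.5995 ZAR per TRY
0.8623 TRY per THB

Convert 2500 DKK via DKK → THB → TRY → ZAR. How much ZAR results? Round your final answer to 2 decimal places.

6990.44

2500 DKK × 5.409 = 13522.5 THB
13522.5 THB × 0.8623 = 11660.45175 TRY
11660.45175 TRY × 0.5995 = 6990.440824125 ZAR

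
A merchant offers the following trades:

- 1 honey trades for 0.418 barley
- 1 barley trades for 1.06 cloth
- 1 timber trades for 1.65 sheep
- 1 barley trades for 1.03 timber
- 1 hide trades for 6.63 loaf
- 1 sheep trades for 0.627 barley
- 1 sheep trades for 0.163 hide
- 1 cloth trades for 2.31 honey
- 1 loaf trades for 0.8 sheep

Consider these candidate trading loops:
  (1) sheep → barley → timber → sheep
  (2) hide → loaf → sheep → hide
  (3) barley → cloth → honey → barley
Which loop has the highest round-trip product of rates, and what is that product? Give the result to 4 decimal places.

1.0656

(1) 0.627 × 1.03 × 1.65 = 1.06559
(2) 6.63 × 0.8 × 0.163 = 0.86455
(3) 1.06 × 2.31 × 0.418 = 1.02351
Highest is cycle (1) at 1.0656 (>1, arbitrage).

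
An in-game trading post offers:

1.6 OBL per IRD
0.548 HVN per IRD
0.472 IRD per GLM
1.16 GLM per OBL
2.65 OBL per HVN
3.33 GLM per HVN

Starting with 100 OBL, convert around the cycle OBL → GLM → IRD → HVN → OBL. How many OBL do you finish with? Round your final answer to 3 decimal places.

100 OBL × 1.16 = 116 GLM
116 GLM × 0.472 = 54.752 IRD
54.752 IRD × 0.548 = 30.004096 HVN
30.004096 HVN × 2.65 = 79.5108544 OBL

79.511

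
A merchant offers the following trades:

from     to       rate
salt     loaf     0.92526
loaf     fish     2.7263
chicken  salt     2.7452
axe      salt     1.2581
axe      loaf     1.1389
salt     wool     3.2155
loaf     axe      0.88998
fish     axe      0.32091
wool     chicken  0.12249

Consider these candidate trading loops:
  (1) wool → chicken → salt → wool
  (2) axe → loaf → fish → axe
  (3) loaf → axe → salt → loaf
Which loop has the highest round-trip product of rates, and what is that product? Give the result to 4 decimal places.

(1) 0.12249 × 2.7452 × 3.2155 = 1.08124
(2) 1.1389 × 2.7263 × 0.32091 = 0.99642
(3) 0.88998 × 1.2581 × 0.92526 = 1.03600
Highest is cycle (1) at 1.0812 (>1, arbitrage).

1.0812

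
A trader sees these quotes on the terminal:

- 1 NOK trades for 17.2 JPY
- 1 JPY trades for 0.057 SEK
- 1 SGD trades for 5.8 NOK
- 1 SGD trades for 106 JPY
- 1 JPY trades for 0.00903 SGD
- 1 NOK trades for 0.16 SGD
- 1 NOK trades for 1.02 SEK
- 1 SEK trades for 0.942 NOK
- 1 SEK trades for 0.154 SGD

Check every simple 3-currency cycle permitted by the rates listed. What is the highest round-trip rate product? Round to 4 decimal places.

0.9305

SGD→JPY→SEK→SGD: 106 × 0.057 × 0.154 = 0.93047
NOK→JPY→SEK→NOK: 17.2 × 0.057 × 0.942 = 0.92354
NOK→SEK→SGD→NOK: 1.02 × 0.154 × 5.8 = 0.91106
NOK→JPY→SGD→NOK: 17.2 × 0.00903 × 5.8 = 0.90083
Maximum is SGD→JPY→SEK→SGD at 0.9305; no arbitrage — every cycle loses value.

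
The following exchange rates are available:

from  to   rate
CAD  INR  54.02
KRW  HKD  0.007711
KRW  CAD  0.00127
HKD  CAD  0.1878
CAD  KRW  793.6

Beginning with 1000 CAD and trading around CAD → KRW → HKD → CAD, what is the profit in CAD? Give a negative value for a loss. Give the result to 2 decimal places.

149.23

1000 CAD × 793.6 = 793600 KRW
793600 KRW × 0.007711 = 6119.4496 HKD
6119.4496 HKD × 0.1878 = 1149.23263488 CAD
Net change: 1149.23263488 − 1000 = 149.23263488 CAD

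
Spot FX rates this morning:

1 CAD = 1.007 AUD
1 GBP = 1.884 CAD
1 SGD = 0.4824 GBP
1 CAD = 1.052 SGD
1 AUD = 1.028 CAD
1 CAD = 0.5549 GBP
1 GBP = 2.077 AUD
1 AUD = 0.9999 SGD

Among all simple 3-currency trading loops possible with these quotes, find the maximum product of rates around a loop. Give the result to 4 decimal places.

1.1848

CAD→GBP→AUD→CAD: 0.5549 × 2.077 × 1.028 = 1.18480
AUD→SGD→GBP→AUD: 0.9999 × 0.4824 × 2.077 = 1.00184
CAD→SGD→GBP→CAD: 1.052 × 0.4824 × 1.884 = 0.95610
Maximum is CAD→GBP→AUD→CAD at 1.1848; arbitrage exists.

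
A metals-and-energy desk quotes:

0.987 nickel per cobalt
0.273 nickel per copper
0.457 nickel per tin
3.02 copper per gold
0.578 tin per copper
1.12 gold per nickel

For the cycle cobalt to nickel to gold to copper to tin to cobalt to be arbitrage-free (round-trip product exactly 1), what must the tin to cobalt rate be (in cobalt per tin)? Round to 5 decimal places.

Known legs of the cycle: 0.987 × 1.12 × 3.02 × 0.578 = 1.9296118464
For no arbitrage the full-cycle product must be 1, so the missing rate is 1 / 1.9296118464 ≈ 0.5182389.

0.51824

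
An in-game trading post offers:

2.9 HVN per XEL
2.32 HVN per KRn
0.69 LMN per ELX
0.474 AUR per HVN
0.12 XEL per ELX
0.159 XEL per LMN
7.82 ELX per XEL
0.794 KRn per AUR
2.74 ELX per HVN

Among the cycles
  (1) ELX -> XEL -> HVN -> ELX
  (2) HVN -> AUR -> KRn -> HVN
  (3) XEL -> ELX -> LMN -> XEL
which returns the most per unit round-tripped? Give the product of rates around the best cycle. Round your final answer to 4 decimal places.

(1) 0.12 × 2.9 × 2.74 = 0.95352
(2) 0.474 × 0.794 × 2.32 = 0.87315
(3) 7.82 × 0.69 × 0.159 = 0.85793
Highest is cycle (1) at 0.9535 (≤1, no arbitrage).

0.9535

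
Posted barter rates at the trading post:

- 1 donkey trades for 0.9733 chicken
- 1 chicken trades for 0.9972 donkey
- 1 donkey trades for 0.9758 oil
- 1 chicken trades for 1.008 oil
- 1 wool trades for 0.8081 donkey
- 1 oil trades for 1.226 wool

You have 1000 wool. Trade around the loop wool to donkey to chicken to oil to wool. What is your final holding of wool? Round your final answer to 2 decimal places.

971.99

1000 wool × 0.8081 = 808.1 donkey
808.1 donkey × 0.9733 = 786.52373 chicken
786.52373 chicken × 1.008 = 792.81591984 oil
792.81591984 oil × 1.226 = 971.99231772384 wool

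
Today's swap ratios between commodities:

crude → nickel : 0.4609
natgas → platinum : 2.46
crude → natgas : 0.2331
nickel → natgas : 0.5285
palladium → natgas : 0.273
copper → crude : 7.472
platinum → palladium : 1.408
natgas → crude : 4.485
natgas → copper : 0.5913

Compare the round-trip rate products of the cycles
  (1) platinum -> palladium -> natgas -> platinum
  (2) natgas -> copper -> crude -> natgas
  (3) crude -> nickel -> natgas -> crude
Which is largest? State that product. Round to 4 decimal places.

(1) 1.408 × 0.273 × 2.46 = 0.94558
(2) 0.5913 × 7.472 × 0.2331 = 1.02988
(3) 0.4609 × 0.5285 × 4.485 = 1.09248
Highest is cycle (3) at 1.0925 (>1, arbitrage).

1.0925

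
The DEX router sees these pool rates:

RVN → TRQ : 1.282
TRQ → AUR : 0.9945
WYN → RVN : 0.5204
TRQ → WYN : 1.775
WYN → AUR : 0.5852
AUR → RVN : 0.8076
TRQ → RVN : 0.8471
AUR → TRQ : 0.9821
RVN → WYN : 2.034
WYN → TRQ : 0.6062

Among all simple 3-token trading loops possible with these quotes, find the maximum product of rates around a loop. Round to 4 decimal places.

1.1842

RVN→TRQ→WYN→RVN: 1.282 × 1.775 × 0.5204 = 1.18420
RVN→WYN→TRQ→RVN: 2.034 × 0.6062 × 0.8471 = 1.04448
AUR→RVN→TRQ→AUR: 0.8076 × 1.282 × 0.9945 = 1.02965
AUR→TRQ→WYN→AUR: 0.9821 × 1.775 × 0.5852 = 1.02014
AUR→RVN→WYN→AUR: 0.8076 × 2.034 × 0.5852 = 0.96128
Maximum is RVN→TRQ→WYN→RVN at 1.1842; arbitrage exists.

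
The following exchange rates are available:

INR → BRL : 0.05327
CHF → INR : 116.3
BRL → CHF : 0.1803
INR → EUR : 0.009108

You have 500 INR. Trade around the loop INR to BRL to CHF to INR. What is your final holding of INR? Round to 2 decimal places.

500 INR × 0.05327 = 26.635 BRL
26.635 BRL × 0.1803 = 4.8022905 CHF
4.8022905 CHF × 116.3 = 558.50638515 INR

558.51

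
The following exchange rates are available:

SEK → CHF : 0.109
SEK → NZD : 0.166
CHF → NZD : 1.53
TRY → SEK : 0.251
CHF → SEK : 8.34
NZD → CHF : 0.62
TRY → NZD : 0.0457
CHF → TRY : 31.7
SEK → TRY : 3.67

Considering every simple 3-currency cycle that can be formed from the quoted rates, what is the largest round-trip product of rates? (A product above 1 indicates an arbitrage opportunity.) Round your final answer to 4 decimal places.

TRY→NZD→CHF→TRY: 0.0457 × 0.62 × 31.7 = 0.89819
TRY→SEK→CHF→TRY: 0.251 × 0.109 × 31.7 = 0.86728
NZD→CHF→SEK→NZD: 0.62 × 8.34 × 0.166 = 0.85835
Maximum is TRY→NZD→CHF→TRY at 0.8982; no arbitrage — every cycle loses value.

0.8982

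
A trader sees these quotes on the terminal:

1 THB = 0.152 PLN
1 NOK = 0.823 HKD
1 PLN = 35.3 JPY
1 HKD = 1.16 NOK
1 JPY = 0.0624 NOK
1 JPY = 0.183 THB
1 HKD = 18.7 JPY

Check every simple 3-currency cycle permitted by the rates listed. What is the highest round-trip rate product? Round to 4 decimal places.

THB→PLN→JPY→THB: 0.152 × 35.3 × 0.183 = 0.98190
HKD→JPY→NOK→HKD: 18.7 × 0.0624 × 0.823 = 0.96034
Maximum is THB→PLN→JPY→THB at 0.9819; no arbitrage — every cycle loses value.

0.9819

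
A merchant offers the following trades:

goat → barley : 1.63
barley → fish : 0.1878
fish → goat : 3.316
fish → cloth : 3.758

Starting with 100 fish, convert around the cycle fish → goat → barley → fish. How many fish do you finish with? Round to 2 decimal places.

100 fish × 3.316 = 331.6 goat
331.6 goat × 1.63 = 540.508 barley
540.508 barley × 0.1878 = 101.5074024 fish

101.51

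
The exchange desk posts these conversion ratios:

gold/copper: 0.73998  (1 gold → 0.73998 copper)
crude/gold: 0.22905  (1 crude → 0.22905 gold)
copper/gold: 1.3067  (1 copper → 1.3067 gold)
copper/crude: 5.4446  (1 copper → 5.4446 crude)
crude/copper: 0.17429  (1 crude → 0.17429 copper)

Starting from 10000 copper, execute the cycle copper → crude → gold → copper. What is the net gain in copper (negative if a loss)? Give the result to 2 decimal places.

10000 copper × 5.4446 = 54446 crude
54446 crude × 0.22905 = 12470.8563 gold
12470.8563 gold × 0.73998 = 9228.184244874 copper
Net change: 9228.184244874 − 10000 = -771.815755126 copper

-771.82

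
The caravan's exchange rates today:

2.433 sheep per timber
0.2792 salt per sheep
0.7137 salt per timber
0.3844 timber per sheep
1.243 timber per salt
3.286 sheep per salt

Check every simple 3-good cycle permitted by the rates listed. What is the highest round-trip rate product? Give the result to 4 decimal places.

0.9015

salt→sheep→timber→salt: 3.286 × 0.3844 × 0.7137 = 0.90150
salt→timber→sheep→salt: 1.243 × 2.433 × 0.2792 = 0.84436
Maximum is salt→sheep→timber→salt at 0.9015; no arbitrage — every cycle loses value.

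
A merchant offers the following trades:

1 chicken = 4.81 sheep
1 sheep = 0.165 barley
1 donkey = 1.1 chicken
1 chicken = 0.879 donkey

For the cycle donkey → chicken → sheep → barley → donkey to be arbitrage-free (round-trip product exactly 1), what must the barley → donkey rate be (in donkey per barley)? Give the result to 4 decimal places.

Known legs of the cycle: 1.1 × 4.81 × 0.165 = 0.873015
For no arbitrage the full-cycle product must be 1, so the missing rate is 1 / 0.873015 ≈ 1.145456.

1.1455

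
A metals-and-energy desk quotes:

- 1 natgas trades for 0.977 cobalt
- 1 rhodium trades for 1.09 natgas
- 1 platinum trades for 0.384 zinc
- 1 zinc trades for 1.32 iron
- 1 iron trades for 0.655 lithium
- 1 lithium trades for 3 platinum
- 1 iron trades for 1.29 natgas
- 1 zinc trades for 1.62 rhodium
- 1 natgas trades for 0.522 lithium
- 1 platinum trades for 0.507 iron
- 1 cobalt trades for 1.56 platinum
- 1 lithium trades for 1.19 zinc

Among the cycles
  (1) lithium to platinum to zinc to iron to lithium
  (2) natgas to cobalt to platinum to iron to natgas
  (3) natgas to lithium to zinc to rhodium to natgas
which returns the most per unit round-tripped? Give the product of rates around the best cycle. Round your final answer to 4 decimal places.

(1) 3 × 0.384 × 1.32 × 0.655 = 0.99602
(2) 0.977 × 1.56 × 0.507 × 1.29 = 0.99682
(3) 0.522 × 1.19 × 1.62 × 1.09 = 1.09688
Highest is cycle (3) at 1.0969 (>1, arbitrage).

1.0969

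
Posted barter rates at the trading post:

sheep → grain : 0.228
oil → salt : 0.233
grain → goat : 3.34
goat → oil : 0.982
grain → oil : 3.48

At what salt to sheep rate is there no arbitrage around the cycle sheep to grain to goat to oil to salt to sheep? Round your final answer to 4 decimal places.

5.7392

Known legs of the cycle: 0.228 × 3.34 × 0.982 × 0.233 = 0.17424034512
For no arbitrage the full-cycle product must be 1, so the missing rate is 1 / 0.17424034512 ≈ 5.739199.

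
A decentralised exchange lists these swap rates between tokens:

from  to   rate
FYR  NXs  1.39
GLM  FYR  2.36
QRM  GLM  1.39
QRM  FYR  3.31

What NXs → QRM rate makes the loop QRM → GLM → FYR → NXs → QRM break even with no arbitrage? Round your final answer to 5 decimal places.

0.21931

Known legs of the cycle: 1.39 × 2.36 × 1.39 = 4.559756
For no arbitrage the full-cycle product must be 1, so the missing rate is 1 / 4.559756 ≈ 0.2193100.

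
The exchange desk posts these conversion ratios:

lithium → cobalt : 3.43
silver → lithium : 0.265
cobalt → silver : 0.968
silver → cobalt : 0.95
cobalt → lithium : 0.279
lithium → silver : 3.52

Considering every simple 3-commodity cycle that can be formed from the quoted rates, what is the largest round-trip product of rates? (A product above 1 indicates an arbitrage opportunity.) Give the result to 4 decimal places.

silver→cobalt→lithium→silver: 0.95 × 0.279 × 3.52 = 0.93298
silver→lithium→cobalt→silver: 0.265 × 3.43 × 0.968 = 0.87986
Maximum is silver→cobalt→lithium→silver at 0.9330; no arbitrage — every cycle loses value.

0.9330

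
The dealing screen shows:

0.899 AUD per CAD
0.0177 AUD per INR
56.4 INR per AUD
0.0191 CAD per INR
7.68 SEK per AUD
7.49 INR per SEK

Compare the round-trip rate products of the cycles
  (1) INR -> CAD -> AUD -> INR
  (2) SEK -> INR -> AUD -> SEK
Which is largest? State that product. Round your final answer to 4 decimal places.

1.0182

(1) 0.0191 × 0.899 × 56.4 = 0.96844
(2) 7.49 × 0.0177 × 7.68 = 1.01816
Highest is cycle (2) at 1.0182 (>1, arbitrage).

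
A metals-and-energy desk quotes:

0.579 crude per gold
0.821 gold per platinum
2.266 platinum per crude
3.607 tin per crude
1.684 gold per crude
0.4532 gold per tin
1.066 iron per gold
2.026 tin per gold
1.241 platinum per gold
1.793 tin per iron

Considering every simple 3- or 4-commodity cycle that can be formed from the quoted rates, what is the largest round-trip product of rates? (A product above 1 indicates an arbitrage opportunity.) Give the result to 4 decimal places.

platinum→gold→crude→platinum: 0.821 × 0.579 × 2.266 = 1.07716
gold→crude→tin→gold: 0.579 × 3.607 × 0.4532 = 0.94649
iron→tin→gold→iron: 1.793 × 0.4532 × 1.066 = 0.86622
Maximum is platinum→gold→crude→platinum at 1.0772; arbitrage exists.

1.0772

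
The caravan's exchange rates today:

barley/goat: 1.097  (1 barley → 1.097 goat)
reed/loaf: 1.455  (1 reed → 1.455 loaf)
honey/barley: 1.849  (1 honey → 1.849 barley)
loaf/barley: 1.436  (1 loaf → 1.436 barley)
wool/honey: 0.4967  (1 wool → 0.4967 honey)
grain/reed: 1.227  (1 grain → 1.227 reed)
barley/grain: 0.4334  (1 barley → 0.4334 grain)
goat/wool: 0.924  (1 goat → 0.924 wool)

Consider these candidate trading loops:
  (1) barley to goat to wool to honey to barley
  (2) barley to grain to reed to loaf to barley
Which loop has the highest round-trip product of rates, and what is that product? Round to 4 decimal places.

(1) 1.097 × 0.924 × 0.4967 × 1.849 = 0.93091
(2) 0.4334 × 1.227 × 1.455 × 1.436 = 1.11109
Highest is cycle (2) at 1.1111 (>1, arbitrage).

1.1111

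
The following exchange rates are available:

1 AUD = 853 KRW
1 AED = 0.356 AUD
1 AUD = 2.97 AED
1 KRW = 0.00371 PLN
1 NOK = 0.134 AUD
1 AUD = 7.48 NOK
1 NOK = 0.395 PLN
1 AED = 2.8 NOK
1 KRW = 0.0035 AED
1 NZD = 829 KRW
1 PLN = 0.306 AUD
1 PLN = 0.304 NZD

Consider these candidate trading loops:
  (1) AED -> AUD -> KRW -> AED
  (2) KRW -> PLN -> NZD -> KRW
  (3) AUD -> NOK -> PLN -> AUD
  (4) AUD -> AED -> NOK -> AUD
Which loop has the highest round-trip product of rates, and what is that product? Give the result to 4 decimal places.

(1) 0.356 × 853 × 0.0035 = 1.06284
(2) 0.00371 × 0.304 × 829 = 0.93498
(3) 7.48 × 0.395 × 0.306 = 0.90411
(4) 2.97 × 2.8 × 0.134 = 1.11434
Highest is cycle (4) at 1.1143 (>1, arbitrage).

1.1143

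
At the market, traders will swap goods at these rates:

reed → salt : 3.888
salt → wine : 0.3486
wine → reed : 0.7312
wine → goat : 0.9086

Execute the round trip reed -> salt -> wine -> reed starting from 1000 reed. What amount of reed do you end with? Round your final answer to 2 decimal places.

991.04

1000 reed × 3.888 = 3888 salt
3888 salt × 0.3486 = 1355.3568 wine
1355.3568 wine × 0.7312 = 991.03689216 reed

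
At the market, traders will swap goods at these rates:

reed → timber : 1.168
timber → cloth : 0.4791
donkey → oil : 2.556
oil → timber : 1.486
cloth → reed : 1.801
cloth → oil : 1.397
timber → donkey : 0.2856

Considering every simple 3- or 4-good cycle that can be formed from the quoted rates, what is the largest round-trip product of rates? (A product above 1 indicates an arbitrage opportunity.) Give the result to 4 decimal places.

1.0848

oil→timber→donkey→oil: 1.486 × 0.2856 × 2.556 = 1.08477
cloth→reed→timber→cloth: 1.801 × 1.168 × 0.4791 = 1.00782
cloth→oil→timber→cloth: 1.397 × 1.486 × 0.4791 = 0.99458
Maximum is oil→timber→donkey→oil at 1.0848; arbitrage exists.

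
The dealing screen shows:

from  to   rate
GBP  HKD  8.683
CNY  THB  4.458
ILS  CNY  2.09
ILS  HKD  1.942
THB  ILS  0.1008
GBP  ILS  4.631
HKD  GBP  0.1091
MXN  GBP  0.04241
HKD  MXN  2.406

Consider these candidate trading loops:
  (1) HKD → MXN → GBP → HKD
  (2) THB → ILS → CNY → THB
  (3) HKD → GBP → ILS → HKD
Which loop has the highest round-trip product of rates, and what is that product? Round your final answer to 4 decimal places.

0.9812

(1) 2.406 × 0.04241 × 8.683 = 0.88600
(2) 0.1008 × 2.09 × 4.458 = 0.93918
(3) 0.1091 × 4.631 × 1.942 = 0.98118
Highest is cycle (3) at 0.9812 (≤1, no arbitrage).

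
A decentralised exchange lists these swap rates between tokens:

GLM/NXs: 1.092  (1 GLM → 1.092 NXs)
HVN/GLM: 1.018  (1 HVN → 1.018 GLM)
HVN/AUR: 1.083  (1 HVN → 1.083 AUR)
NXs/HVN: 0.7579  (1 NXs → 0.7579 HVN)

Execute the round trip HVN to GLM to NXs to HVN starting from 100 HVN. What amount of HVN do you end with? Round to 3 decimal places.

84.252

100 HVN × 1.018 = 101.8 GLM
101.8 GLM × 1.092 = 111.1656 NXs
111.1656 NXs × 0.7579 = 84.25240824 HVN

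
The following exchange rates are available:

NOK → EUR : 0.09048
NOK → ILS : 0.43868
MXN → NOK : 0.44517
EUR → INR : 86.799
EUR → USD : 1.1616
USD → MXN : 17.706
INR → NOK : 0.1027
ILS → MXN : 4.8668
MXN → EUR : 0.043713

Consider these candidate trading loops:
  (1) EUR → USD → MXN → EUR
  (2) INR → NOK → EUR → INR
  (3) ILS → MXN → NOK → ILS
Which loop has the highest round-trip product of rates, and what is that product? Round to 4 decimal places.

(1) 1.1616 × 17.706 × 0.043713 = 0.89906
(2) 0.1027 × 0.09048 × 86.799 = 0.80656
(3) 4.8668 × 0.44517 × 0.43868 = 0.95042
Highest is cycle (3) at 0.9504 (≤1, no arbitrage).

0.9504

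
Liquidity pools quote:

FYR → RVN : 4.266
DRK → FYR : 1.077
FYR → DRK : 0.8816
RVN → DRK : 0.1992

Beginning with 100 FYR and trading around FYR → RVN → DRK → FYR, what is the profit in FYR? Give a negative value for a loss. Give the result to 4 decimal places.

-8.4779

100 FYR × 4.266 = 426.6 RVN
426.6 RVN × 0.1992 = 84.97872 DRK
84.97872 DRK × 1.077 = 91.52208144 FYR
Net change: 91.52208144 − 100 = -8.47791856 FYR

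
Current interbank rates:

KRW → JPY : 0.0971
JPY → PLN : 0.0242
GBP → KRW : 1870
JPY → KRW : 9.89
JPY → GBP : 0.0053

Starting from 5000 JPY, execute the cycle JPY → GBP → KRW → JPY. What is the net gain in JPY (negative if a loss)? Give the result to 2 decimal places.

5000 JPY × 0.0053 = 26.5 GBP
26.5 GBP × 1870 = 49555 KRW
49555 KRW × 0.0971 = 4811.7905 JPY
Net change: 4811.7905 − 5000 = -188.2095 JPY

-188.21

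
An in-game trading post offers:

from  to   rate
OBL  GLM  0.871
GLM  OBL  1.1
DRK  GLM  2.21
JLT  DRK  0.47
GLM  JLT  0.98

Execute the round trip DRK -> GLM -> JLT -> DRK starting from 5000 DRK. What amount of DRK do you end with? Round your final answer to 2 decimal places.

5000 DRK × 2.21 = 11050 GLM
11050 GLM × 0.98 = 10829 JLT
10829 JLT × 0.47 = 5089.63 DRK

5089.63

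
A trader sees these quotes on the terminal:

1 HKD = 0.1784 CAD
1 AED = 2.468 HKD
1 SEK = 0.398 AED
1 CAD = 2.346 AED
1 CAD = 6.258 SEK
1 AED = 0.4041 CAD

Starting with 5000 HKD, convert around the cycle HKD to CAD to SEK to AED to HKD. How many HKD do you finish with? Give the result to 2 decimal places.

5483.13

5000 HKD × 0.1784 = 892 CAD
892 CAD × 6.258 = 5582.136 SEK
5582.136 SEK × 0.398 = 2221.690128 AED
2221.690128 AED × 2.468 = 5483.131235904 HKD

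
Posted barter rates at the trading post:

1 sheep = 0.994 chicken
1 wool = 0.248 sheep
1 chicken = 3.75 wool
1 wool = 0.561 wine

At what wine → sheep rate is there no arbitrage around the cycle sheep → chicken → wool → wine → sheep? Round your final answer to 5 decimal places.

0.47821

Known legs of the cycle: 0.994 × 3.75 × 0.561 = 2.0911275
For no arbitrage the full-cycle product must be 1, so the missing rate is 1 / 2.0911275 ≈ 0.4782109.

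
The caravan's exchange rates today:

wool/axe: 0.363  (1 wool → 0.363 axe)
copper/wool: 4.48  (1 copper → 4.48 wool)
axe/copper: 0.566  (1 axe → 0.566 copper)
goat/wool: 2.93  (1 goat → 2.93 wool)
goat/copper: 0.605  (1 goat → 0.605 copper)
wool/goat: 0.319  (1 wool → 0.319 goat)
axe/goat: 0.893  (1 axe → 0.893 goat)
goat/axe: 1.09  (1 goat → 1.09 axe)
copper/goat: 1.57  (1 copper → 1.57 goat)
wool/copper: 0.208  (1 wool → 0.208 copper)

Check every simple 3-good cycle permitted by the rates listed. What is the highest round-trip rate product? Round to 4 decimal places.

goat→axe→copper→goat: 1.09 × 0.566 × 1.57 = 0.96860
goat→wool→copper→goat: 2.93 × 0.208 × 1.57 = 0.95682
goat→wool→axe→goat: 2.93 × 0.363 × 0.893 = 0.94979
axe→copper→wool→axe: 0.566 × 4.48 × 0.363 = 0.92045
goat→copper→wool→goat: 0.605 × 4.48 × 0.319 = 0.86462
Maximum is goat→axe→copper→goat at 0.9686; no arbitrage — every cycle loses value.

0.9686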